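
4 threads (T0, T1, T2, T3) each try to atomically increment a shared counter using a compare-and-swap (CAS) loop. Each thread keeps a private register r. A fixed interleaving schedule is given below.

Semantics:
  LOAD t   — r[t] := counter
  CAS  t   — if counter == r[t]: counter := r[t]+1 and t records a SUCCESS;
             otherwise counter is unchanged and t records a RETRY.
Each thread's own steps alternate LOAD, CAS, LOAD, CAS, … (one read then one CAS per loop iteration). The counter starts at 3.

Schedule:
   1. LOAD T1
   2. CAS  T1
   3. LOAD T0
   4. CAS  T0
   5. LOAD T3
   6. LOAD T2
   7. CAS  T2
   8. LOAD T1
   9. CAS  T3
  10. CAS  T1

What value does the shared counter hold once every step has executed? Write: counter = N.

counter = 7

step 1: T1 LOAD ⇒ load; ctr=3 reg=3
step 2: T1 CAS ⇒ ok; ctr=4 reg=3
step 3: T0 LOAD ⇒ load; ctr=4 reg=4
step 4: T0 CAS ⇒ ok; ctr=5 reg=4
step 5: T3 LOAD ⇒ load; ctr=5 reg=5
step 6: T2 LOAD ⇒ load; ctr=5 reg=5
step 7: T2 CAS ⇒ ok; ctr=6 reg=5
step 8: T1 LOAD ⇒ load; ctr=6 reg=6
step 9: T3 CAS ⇒ retry; ctr=6 reg=5
step 10: T1 CAS ⇒ ok; ctr=7 reg=6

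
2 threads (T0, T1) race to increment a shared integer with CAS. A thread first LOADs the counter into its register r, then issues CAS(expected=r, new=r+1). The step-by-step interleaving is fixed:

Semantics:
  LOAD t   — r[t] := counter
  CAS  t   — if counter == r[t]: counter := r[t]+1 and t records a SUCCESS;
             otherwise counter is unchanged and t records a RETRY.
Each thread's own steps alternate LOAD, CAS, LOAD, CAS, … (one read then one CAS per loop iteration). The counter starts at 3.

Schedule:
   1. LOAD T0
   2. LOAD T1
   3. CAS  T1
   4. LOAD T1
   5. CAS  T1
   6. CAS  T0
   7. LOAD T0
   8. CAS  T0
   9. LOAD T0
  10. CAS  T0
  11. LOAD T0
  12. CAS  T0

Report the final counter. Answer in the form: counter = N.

1. LOAD T0 → mem=3 r[T0]=3 [LOAD]
2. LOAD T1 → mem=3 r[T1]=3 [LOAD]
3. CAS T1 → mem=4 r[T1]=3 [OK]
4. LOAD T1 → mem=4 r[T1]=4 [LOAD]
5. CAS T1 → mem=5 r[T1]=4 [OK]
6. CAS T0 → mem=5 r[T0]=3 [RETRY]
7. LOAD T0 → mem=5 r[T0]=5 [LOAD]
8. CAS T0 → mem=6 r[T0]=5 [OK]
9. LOAD T0 → mem=6 r[T0]=6 [LOAD]
10. CAS T0 → mem=7 r[T0]=6 [OK]
11. LOAD T0 → mem=7 r[T0]=7 [LOAD]
12. CAS T0 → mem=8 r[T0]=7 [OK]

counter = 8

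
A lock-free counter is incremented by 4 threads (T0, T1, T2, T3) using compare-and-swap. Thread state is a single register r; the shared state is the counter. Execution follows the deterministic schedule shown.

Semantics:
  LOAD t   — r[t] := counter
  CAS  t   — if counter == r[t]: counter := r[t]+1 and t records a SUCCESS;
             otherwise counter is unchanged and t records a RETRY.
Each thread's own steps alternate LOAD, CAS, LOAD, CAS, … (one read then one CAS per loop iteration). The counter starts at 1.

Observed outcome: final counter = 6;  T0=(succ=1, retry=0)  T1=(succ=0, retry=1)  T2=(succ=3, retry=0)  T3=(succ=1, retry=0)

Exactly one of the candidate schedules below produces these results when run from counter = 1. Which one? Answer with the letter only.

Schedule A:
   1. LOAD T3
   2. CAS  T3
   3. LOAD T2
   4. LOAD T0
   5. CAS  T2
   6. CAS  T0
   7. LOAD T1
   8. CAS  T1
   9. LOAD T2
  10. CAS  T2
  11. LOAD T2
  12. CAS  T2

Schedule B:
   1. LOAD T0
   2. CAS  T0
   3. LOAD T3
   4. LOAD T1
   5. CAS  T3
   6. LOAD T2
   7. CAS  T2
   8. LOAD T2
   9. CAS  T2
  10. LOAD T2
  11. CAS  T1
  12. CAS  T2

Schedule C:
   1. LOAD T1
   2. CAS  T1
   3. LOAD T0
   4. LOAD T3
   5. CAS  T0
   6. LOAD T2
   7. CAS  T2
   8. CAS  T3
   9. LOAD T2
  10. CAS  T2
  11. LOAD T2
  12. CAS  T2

Run B:
#1 T0 reads 1
#2 T0 CAS(1→2) writes; counter now 2
#3 T3 reads 2
#4 T1 reads 2
#5 T3 CAS(2→3) writes; counter now 3
#6 T2 reads 3
#7 T2 CAS(3→4) writes; counter now 4
#8 T2 reads 4
#9 T2 CAS(4→5) writes; counter now 5
#10 T2 reads 5
#11 T1 CAS(2→3) fails; counter now 5
#12 T2 CAS(5→6) writes; counter now 6

B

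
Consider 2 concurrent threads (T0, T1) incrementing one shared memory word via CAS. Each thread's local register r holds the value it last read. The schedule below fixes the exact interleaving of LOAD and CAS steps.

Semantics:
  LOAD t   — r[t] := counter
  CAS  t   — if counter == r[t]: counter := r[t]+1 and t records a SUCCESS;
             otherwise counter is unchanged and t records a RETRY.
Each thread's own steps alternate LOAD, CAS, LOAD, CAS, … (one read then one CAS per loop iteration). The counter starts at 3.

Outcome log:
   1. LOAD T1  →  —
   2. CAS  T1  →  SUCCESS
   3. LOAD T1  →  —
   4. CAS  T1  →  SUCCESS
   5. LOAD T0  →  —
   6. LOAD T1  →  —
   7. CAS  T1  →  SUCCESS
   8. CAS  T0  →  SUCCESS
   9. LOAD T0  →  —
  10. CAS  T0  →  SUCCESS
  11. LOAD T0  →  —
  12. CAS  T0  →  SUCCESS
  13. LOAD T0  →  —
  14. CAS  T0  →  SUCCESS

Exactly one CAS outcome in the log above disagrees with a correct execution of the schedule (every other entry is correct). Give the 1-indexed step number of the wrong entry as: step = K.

step = 8

Re-executing:
[1] T1.load  rd  (counter 3, T1.r 3)
[2] T1.cas  hit  (counter 4, T1.r 3)
[3] T1.load  rd  (counter 4, T1.r 4)
[4] T1.cas  hit  (counter 5, T1.r 4)
[5] T0.load  rd  (counter 5, T0.r 5)
[6] T1.load  rd  (counter 5, T1.r 5)
[7] T1.cas  hit  (counter 6, T1.r 5)
[8] T0.cas  miss  (counter 6, T0.r 5)
[9] T0.load  rd  (counter 6, T0.r 6)
[10] T0.cas  hit  (counter 7, T0.r 6)
[11] T0.load  rd  (counter 7, T0.r 7)
[12] T0.cas  hit  (counter 8, T0.r 7)
[13] T0.load  rd  (counter 8, T0.r 8)
[14] T0.cas  hit  (counter 9, T0.r 8)
Log disagrees first at step 8.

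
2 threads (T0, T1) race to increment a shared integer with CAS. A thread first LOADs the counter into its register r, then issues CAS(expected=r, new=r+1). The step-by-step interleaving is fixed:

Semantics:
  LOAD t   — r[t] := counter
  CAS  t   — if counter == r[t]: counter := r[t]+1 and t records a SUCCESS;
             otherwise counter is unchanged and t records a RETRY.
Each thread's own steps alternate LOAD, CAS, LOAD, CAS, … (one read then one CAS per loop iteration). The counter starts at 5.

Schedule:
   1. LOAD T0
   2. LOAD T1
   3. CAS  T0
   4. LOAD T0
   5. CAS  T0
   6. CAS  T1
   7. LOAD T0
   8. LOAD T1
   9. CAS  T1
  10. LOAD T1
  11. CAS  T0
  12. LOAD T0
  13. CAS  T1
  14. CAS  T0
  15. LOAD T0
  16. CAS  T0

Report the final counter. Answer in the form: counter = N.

[1] T0.load  rd  (counter 5, T0.r 5)
[2] T1.load  rd  (counter 5, T1.r 5)
[3] T0.cas  hit  (counter 6, T0.r 5)
[4] T0.load  rd  (counter 6, T0.r 6)
[5] T0.cas  hit  (counter 7, T0.r 6)
[6] T1.cas  miss  (counter 7, T1.r 5)
[7] T0.load  rd  (counter 7, T0.r 7)
[8] T1.load  rd  (counter 7, T1.r 7)
[9] T1.cas  hit  (counter 8, T1.r 7)
[10] T1.load  rd  (counter 8, T1.r 8)
[11] T0.cas  miss  (counter 8, T0.r 7)
[12] T0.load  rd  (counter 8, T0.r 8)
[13] T1.cas  hit  (counter 9, T1.r 8)
[14] T0.cas  miss  (counter 9, T0.r 8)
[15] T0.load  rd  (counter 9, T0.r 9)
[16] T0.cas  hit  (counter 10, T0.r 9)

counter = 10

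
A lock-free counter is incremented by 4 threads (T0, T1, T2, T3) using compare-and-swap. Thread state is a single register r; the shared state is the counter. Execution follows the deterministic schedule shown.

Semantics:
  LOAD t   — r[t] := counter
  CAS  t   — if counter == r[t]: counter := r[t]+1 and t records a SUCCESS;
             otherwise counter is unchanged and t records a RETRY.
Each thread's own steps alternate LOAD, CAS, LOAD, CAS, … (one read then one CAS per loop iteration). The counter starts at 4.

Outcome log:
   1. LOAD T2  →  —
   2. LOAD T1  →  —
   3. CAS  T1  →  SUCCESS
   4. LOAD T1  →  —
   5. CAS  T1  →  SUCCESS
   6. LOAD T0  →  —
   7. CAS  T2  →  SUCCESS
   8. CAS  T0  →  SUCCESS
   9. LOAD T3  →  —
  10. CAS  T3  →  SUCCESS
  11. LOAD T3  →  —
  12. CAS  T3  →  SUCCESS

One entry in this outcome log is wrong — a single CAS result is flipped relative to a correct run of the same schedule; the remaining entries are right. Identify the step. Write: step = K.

step = 7

Reference trace:
#1 T2 reads 4
#2 T1 reads 4
#3 T1 CAS(4→5) writes; counter now 5
#4 T1 reads 5
#5 T1 CAS(5→6) writes; counter now 6
#6 T0 reads 6
#7 T2 CAS(4→5) fails; counter now 6
#8 T0 CAS(6→7) writes; counter now 7
#9 T3 reads 7
#10 T3 CAS(7→8) writes; counter now 8
#11 T3 reads 8
#12 T3 CAS(8→9) writes; counter now 9
Log disagrees first at step 7.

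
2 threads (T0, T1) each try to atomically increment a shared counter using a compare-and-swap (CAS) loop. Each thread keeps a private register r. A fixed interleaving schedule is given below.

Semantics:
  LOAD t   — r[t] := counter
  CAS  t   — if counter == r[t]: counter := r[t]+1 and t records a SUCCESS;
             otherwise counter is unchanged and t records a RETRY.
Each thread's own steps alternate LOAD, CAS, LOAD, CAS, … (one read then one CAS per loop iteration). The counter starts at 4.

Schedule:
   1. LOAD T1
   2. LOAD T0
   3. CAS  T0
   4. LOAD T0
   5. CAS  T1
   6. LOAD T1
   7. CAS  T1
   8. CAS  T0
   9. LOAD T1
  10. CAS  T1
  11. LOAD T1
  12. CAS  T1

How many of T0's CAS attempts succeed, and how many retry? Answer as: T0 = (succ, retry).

[1] T1.load  rd  (counter 4, T1.r 4)
[2] T0.load  rd  (counter 4, T0.r 4)
[3] T0.cas  hit  (counter 5, T0.r 4)
[4] T0.load  rd  (counter 5, T0.r 5)
[5] T1.cas  miss  (counter 5, T1.r 4)
[6] T1.load  rd  (counter 5, T1.r 5)
[7] T1.cas  hit  (counter 6, T1.r 5)
[8] T0.cas  miss  (counter 6, T0.r 5)
[9] T1.load  rd  (counter 6, T1.r 6)
[10] T1.cas  hit  (counter 7, T1.r 6)
[11] T1.load  rd  (counter 7, T1.r 7)
[12] T1.cas  hit  (counter 8, T1.r 7)

T0 = (1, 1)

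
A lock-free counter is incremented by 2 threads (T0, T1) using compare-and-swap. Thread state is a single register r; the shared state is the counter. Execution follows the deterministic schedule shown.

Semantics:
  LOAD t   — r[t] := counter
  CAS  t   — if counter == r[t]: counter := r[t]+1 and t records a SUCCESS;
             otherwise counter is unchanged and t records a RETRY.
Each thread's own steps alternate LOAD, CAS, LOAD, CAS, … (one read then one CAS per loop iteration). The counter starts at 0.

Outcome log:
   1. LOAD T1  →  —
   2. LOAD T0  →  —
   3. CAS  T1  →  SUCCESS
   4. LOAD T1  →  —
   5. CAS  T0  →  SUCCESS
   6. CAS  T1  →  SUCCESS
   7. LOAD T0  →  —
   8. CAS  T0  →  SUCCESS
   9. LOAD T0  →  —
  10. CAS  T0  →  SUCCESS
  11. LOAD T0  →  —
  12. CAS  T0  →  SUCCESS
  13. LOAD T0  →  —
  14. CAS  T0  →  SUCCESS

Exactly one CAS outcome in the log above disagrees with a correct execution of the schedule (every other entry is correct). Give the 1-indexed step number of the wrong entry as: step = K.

step = 5

Reference trace:
   1) LOAD T1:  M=0  r_T1=0
   2) LOAD T0:  M=0  r_T0=0
   3) CAS  T1:  M=1  r_T1=0 ✓
   4) LOAD T1:  M=1  r_T1=1
   5) CAS  T0:  M=1  r_T0=0 ✗
   6) CAS  T1:  M=2  r_T1=1 ✓
   7) LOAD T0:  M=2  r_T0=2
   8) CAS  T0:  M=3  r_T0=2 ✓
   9) LOAD T0:  M=3  r_T0=3
  10) CAS  T0:  M=4  r_T0=3 ✓
  11) LOAD T0:  M=4  r_T0=4
  12) CAS  T0:  M=5  r_T0=4 ✓
  13) LOAD T0:  M=5  r_T0=5
  14) CAS  T0:  M=6  r_T0=5 ✓
Log disagrees first at step 5.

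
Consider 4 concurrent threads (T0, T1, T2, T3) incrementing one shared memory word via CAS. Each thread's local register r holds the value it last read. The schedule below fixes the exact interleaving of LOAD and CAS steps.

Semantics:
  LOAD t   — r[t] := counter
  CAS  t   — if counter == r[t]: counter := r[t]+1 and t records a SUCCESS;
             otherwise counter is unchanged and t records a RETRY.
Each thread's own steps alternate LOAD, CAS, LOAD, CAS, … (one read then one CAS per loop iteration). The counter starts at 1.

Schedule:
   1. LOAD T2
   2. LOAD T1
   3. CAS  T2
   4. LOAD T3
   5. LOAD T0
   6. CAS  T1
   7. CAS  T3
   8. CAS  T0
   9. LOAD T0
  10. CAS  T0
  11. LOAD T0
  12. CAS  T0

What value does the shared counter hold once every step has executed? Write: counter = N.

counter = 5

1. LOAD T2 → mem=1 r[T2]=1 [LOAD]
2. LOAD T1 → mem=1 r[T1]=1 [LOAD]
3. CAS T2 → mem=2 r[T2]=1 [OK]
4. LOAD T3 → mem=2 r[T3]=2 [LOAD]
5. LOAD T0 → mem=2 r[T0]=2 [LOAD]
6. CAS T1 → mem=2 r[T1]=1 [RETRY]
7. CAS T3 → mem=3 r[T3]=2 [OK]
8. CAS T0 → mem=3 r[T0]=2 [RETRY]
9. LOAD T0 → mem=3 r[T0]=3 [LOAD]
10. CAS T0 → mem=4 r[T0]=3 [OK]
11. LOAD T0 → mem=4 r[T0]=4 [LOAD]
12. CAS T0 → mem=5 r[T0]=4 [OK]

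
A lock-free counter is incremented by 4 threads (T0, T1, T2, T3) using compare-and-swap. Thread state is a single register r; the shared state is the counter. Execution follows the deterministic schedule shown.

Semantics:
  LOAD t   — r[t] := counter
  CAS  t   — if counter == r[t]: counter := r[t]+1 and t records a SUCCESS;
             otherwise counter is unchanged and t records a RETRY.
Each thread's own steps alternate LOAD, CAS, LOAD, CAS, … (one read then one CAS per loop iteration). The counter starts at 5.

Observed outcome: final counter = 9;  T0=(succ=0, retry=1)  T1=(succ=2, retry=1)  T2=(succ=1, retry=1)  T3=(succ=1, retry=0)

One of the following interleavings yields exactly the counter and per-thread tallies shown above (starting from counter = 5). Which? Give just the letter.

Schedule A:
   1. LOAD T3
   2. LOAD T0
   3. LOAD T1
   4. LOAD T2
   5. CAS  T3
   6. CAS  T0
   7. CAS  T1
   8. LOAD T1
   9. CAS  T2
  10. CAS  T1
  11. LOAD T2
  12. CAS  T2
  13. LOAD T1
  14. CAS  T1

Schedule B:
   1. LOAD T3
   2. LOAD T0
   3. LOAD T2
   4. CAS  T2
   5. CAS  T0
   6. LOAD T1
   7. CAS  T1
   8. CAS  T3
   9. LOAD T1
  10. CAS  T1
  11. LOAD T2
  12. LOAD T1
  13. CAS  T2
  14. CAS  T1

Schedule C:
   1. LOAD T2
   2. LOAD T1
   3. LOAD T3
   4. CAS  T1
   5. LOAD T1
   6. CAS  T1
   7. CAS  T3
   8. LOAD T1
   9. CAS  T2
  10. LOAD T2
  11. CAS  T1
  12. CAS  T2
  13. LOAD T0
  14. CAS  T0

Tracing schedule A:
1. LOAD T3 → mem=5 r[T3]=5 [LOAD]
2. LOAD T0 → mem=5 r[T0]=5 [LOAD]
3. LOAD T1 → mem=5 r[T1]=5 [LOAD]
4. LOAD T2 → mem=5 r[T2]=5 [LOAD]
5. CAS T3 → mem=6 r[T3]=5 [OK]
6. CAS T0 → mem=6 r[T0]=5 [RETRY]
7. CAS T1 → mem=6 r[T1]=5 [RETRY]
8. LOAD T1 → mem=6 r[T1]=6 [LOAD]
9. CAS T2 → mem=6 r[T2]=5 [RETRY]
10. CAS T1 → mem=7 r[T1]=6 [OK]
11. LOAD T2 → mem=7 r[T2]=7 [LOAD]
12. CAS T2 → mem=8 r[T2]=7 [OK]
13. LOAD T1 → mem=8 r[T1]=8 [LOAD]
14. CAS T1 → mem=9 r[T1]=8 [OK]

A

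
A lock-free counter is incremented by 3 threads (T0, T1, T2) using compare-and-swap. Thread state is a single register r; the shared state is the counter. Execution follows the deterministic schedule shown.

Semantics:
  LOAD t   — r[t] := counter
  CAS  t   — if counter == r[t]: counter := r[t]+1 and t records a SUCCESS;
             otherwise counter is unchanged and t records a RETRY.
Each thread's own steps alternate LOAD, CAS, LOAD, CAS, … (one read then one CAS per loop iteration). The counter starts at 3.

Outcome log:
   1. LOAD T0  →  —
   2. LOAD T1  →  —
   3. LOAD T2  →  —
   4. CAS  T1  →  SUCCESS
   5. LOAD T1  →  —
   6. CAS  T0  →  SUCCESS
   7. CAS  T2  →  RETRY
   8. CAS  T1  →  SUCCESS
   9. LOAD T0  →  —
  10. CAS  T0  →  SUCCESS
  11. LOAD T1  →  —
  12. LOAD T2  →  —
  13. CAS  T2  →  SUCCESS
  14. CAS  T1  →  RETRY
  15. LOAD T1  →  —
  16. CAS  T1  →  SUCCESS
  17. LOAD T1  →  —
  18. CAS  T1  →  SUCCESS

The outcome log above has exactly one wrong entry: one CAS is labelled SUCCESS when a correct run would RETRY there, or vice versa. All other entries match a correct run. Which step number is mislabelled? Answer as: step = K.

step = 6

Re-executing:
step 1: T0 LOAD ⇒ load; ctr=3 reg=3
step 2: T1 LOAD ⇒ load; ctr=3 reg=3
step 3: T2 LOAD ⇒ load; ctr=3 reg=3
step 4: T1 CAS ⇒ ok; ctr=4 reg=3
step 5: T1 LOAD ⇒ load; ctr=4 reg=4
step 6: T0 CAS ⇒ retry; ctr=4 reg=3
step 7: T2 CAS ⇒ retry; ctr=4 reg=3
step 8: T1 CAS ⇒ ok; ctr=5 reg=4
step 9: T0 LOAD ⇒ load; ctr=5 reg=5
step 10: T0 CAS ⇒ ok; ctr=6 reg=5
step 11: T1 LOAD ⇒ load; ctr=6 reg=6
step 12: T2 LOAD ⇒ load; ctr=6 reg=6
step 13: T2 CAS ⇒ ok; ctr=7 reg=6
step 14: T1 CAS ⇒ retry; ctr=7 reg=6
step 15: T1 LOAD ⇒ load; ctr=7 reg=7
step 16: T1 CAS ⇒ ok; ctr=8 reg=7
step 17: T1 LOAD ⇒ load; ctr=8 reg=8
step 18: T1 CAS ⇒ ok; ctr=9 reg=8
Flip is step 6.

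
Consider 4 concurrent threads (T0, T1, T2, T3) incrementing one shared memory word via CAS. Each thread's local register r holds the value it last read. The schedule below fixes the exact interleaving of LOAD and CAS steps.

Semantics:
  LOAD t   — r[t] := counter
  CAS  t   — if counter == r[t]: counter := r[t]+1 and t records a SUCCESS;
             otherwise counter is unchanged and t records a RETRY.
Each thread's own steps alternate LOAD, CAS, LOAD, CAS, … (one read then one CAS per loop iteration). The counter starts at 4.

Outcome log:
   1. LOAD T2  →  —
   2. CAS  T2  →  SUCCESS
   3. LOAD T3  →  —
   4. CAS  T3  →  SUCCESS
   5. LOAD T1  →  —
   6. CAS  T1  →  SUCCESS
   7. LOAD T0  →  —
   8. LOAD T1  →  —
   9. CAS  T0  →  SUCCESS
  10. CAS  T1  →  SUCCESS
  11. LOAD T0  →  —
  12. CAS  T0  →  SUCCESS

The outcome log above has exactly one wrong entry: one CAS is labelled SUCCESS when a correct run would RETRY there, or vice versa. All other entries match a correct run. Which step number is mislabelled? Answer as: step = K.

Reference trace:
   1) LOAD T2:  M=4  r_T2=4
   2) CAS  T2:  M=5  r_T2=4 ✓
   3) LOAD T3:  M=5  r_T3=5
   4) CAS  T3:  M=6  r_T3=5 ✓
   5) LOAD T1:  M=6  r_T1=6
   6) CAS  T1:  M=7  r_T1=6 ✓
   7) LOAD T0:  M=7  r_T0=7
   8) LOAD T1:  M=7  r_T1=7
   9) CAS  T0:  M=8  r_T0=7 ✓
  10) CAS  T1:  M=8  r_T1=7 ✗
  11) LOAD T0:  M=8  r_T0=8
  12) CAS  T0:  M=9  r_T0=8 ✓
Log disagrees first at step 10.

step = 10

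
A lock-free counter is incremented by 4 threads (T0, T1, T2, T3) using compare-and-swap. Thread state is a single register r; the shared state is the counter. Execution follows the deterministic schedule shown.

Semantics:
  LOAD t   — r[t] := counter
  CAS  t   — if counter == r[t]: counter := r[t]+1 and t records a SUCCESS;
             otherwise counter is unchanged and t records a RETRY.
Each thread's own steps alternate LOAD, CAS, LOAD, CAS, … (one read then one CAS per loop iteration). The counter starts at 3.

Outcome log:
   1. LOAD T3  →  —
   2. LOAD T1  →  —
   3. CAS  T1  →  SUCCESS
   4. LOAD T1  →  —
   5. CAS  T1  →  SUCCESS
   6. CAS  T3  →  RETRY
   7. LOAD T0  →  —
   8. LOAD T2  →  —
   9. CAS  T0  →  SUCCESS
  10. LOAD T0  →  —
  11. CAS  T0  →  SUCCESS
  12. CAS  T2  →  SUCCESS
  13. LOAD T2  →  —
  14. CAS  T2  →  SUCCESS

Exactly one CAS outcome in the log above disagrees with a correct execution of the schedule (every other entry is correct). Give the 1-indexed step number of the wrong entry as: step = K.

Re-executing:
#1 T3 reads 3
#2 T1 reads 3
#3 T1 CAS(3→4) writes; counter now 4
#4 T1 reads 4
#5 T1 CAS(4→5) writes; counter now 5
#6 T3 CAS(3→4) fails; counter now 5
#7 T0 reads 5
#8 T2 reads 5
#9 T0 CAS(5→6) writes; counter now 6
#10 T0 reads 6
#11 T0 CAS(6→7) writes; counter now 7
#12 T2 CAS(5→6) fails; counter now 7
#13 T2 reads 7
#14 T2 CAS(7→8) writes; counter now 8
Log disagrees first at step 12.

step = 12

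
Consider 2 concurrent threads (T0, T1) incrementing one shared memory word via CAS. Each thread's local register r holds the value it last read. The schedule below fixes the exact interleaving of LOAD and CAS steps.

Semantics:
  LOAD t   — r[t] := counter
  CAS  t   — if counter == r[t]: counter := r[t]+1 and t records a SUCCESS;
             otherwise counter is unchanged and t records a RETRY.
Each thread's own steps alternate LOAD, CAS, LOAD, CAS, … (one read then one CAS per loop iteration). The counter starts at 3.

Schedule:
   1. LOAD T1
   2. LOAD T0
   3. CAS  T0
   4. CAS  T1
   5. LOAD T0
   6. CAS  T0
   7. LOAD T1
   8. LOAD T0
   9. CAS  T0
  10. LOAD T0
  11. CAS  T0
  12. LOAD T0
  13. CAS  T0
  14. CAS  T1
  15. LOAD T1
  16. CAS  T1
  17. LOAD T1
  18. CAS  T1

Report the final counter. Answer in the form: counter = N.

1. LOAD T1 → mem=3 r[T1]=3 [LOAD]
2. LOAD T0 → mem=3 r[T0]=3 [LOAD]
3. CAS T0 → mem=4 r[T0]=3 [OK]
4. CAS T1 → mem=4 r[T1]=3 [RETRY]
5. LOAD T0 → mem=4 r[T0]=4 [LOAD]
6. CAS T0 → mem=5 r[T0]=4 [OK]
7. LOAD T1 → mem=5 r[T1]=5 [LOAD]
8. LOAD T0 → mem=5 r[T0]=5 [LOAD]
9. CAS T0 → mem=6 r[T0]=5 [OK]
10. LOAD T0 → mem=6 r[T0]=6 [LOAD]
11. CAS T0 → mem=7 r[T0]=6 [OK]
12. LOAD T0 → mem=7 r[T0]=7 [LOAD]
13. CAS T0 → mem=8 r[T0]=7 [OK]
14. CAS T1 → mem=8 r[T1]=5 [RETRY]
15. LOAD T1 → mem=8 r[T1]=8 [LOAD]
16. CAS T1 → mem=9 r[T1]=8 [OK]
17. LOAD T1 → mem=9 r[T1]=9 [LOAD]
18. CAS T1 → mem=10 r[T1]=9 [OK]

counter = 10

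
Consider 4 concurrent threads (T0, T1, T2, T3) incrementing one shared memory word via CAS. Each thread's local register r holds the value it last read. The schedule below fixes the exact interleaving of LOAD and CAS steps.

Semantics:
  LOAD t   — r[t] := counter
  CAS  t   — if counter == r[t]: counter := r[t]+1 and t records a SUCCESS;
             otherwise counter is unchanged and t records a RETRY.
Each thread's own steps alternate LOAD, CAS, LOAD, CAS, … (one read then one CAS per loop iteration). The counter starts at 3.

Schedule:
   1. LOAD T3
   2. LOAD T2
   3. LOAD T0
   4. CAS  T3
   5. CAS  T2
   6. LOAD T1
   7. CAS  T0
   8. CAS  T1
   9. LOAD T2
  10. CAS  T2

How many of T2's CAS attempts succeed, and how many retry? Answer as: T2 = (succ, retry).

T3 LOAD — after: cnt=3, r=3 — load
T2 LOAD — after: cnt=3, r=3 — load
T0 LOAD — after: cnt=3, r=3 — load
T3 CAS — after: cnt=4, r=3 — ok
T2 CAS — after: cnt=4, r=3 — retry
T1 LOAD — after: cnt=4, r=4 — load
T0 CAS — after: cnt=4, r=3 — retry
T1 CAS — after: cnt=5, r=4 — ok
T2 LOAD — after: cnt=5, r=5 — load
T2 CAS — after: cnt=6, r=5 — ok

T2 = (1, 1)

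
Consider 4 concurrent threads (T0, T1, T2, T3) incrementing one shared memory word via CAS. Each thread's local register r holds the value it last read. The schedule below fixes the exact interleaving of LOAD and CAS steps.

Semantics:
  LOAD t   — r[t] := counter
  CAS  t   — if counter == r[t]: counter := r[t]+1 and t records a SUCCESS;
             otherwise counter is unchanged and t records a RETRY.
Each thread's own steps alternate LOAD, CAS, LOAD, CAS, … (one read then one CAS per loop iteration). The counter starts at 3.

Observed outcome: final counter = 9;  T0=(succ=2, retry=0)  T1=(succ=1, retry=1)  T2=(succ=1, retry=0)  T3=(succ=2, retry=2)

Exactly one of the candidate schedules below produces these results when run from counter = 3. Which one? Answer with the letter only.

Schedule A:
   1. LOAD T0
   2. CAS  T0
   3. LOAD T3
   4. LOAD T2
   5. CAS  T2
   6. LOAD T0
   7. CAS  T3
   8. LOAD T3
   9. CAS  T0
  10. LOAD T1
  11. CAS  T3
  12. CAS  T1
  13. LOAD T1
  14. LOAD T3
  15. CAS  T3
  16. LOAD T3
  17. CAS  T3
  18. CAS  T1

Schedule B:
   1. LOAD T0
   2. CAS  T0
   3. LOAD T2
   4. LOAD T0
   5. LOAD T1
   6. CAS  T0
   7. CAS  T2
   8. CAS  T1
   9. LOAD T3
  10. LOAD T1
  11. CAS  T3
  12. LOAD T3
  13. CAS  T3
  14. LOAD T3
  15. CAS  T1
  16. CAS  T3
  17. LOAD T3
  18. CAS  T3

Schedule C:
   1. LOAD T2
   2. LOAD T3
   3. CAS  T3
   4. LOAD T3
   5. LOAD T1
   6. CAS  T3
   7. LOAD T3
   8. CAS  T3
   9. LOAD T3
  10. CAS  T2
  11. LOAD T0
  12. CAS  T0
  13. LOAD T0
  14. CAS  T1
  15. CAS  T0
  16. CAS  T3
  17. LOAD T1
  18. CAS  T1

A

Simulating candidate A:
[1] T0.load  rd  (counter 3, T0.r 3)
[2] T0.cas  hit  (counter 4, T0.r 3)
[3] T3.load  rd  (counter 4, T3.r 4)
[4] T2.load  rd  (counter 4, T2.r 4)
[5] T2.cas  hit  (counter 5, T2.r 4)
[6] T0.load  rd  (counter 5, T0.r 5)
[7] T3.cas  miss  (counter 5, T3.r 4)
[8] T3.load  rd  (counter 5, T3.r 5)
[9] T0.cas  hit  (counter 6, T0.r 5)
[10] T1.load  rd  (counter 6, T1.r 6)
[11] T3.cas  miss  (counter 6, T3.r 5)
[12] T1.cas  hit  (counter 7, T1.r 6)
[13] T1.load  rd  (counter 7, T1.r 7)
[14] T3.load  rd  (counter 7, T3.r 7)
[15] T3.cas  hit  (counter 8, T3.r 7)
[16] T3.load  rd  (counter 8, T3.r 8)
[17] T3.cas  hit  (counter 9, T3.r 8)
[18] T1.cas  miss  (counter 9, T1.r 7)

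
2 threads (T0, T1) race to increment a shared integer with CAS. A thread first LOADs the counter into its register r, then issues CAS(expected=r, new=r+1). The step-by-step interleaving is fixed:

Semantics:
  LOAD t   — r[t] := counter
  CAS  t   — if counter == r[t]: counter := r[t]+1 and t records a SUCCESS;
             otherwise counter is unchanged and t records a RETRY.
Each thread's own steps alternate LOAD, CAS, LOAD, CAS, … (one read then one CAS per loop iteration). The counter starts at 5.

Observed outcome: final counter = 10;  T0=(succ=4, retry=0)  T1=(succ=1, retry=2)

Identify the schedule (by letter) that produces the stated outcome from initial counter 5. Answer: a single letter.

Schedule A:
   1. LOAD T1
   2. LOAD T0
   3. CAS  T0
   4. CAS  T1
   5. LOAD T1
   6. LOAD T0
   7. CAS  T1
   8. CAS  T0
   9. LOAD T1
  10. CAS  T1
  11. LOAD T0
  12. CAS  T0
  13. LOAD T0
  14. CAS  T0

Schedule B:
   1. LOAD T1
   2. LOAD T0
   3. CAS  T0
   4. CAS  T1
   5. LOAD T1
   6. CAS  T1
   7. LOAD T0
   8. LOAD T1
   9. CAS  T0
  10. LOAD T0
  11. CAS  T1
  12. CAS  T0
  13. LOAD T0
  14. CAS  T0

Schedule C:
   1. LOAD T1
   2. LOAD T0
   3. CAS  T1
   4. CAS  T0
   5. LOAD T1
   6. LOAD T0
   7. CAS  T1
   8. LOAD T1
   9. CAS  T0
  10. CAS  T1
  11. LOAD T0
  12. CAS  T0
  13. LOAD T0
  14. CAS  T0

Run B:
step 1: T1 LOAD ⇒ load; ctr=5 reg=5
step 2: T0 LOAD ⇒ load; ctr=5 reg=5
step 3: T0 CAS ⇒ ok; ctr=6 reg=5
step 4: T1 CAS ⇒ retry; ctr=6 reg=5
step 5: T1 LOAD ⇒ load; ctr=6 reg=6
step 6: T1 CAS ⇒ ok; ctr=7 reg=6
step 7: T0 LOAD ⇒ load; ctr=7 reg=7
step 8: T1 LOAD ⇒ load; ctr=7 reg=7
step 9: T0 CAS ⇒ ok; ctr=8 reg=7
step 10: T0 LOAD ⇒ load; ctr=8 reg=8
step 11: T1 CAS ⇒ retry; ctr=8 reg=7
step 12: T0 CAS ⇒ ok; ctr=9 reg=8
step 13: T0 LOAD ⇒ load; ctr=9 reg=9
step 14: T0 CAS ⇒ ok; ctr=10 reg=9

B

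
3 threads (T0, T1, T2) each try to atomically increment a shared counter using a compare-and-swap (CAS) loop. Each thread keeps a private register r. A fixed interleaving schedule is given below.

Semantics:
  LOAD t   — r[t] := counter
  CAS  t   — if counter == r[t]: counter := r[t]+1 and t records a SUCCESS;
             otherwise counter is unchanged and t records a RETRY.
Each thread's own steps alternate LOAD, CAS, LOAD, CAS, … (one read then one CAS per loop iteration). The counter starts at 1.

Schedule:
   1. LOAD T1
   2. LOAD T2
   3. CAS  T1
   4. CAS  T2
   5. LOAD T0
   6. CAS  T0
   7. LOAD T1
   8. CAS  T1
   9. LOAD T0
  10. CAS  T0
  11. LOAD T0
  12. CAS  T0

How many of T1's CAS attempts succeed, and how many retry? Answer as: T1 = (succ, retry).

[1] T1.load  rd  (counter 1, T1.r 1)
[2] T2.load  rd  (counter 1, T2.r 1)
[3] T1.cas  hit  (counter 2, T1.r 1)
[4] T2.cas  miss  (counter 2, T2.r 1)
[5] T0.load  rd  (counter 2, T0.r 2)
[6] T0.cas  hit  (counter 3, T0.r 2)
[7] T1.load  rd  (counter 3, T1.r 3)
[8] T1.cas  hit  (counter 4, T1.r 3)
[9] T0.load  rd  (counter 4, T0.r 4)
[10] T0.cas  hit  (counter 5, T0.r 4)
[11] T0.load  rd  (counter 5, T0.r 5)
[12] T0.cas  hit  (counter 6, T0.r 5)

T1 = (2, 0)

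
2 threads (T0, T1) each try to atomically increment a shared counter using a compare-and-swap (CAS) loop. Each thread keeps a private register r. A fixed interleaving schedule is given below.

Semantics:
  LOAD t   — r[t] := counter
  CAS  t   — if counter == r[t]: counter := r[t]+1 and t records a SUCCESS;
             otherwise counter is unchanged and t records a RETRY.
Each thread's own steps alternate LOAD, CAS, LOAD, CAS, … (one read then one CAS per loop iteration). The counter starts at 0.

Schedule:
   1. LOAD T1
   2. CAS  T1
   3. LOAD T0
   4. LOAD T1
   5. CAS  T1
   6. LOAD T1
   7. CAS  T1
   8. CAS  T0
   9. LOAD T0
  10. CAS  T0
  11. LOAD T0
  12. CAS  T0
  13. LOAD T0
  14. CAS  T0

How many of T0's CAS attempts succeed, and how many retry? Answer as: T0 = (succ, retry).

   1) LOAD T1:  M=0  r_T1=0
   2) CAS  T1:  M=1  r_T1=0 ✓
   3) LOAD T0:  M=1  r_T0=1
   4) LOAD T1:  M=1  r_T1=1
   5) CAS  T1:  M=2  r_T1=1 ✓
   6) LOAD T1:  M=2  r_T1=2
   7) CAS  T1:  M=3  r_T1=2 ✓
   8) CAS  T0:  M=3  r_T0=1 ✗
   9) LOAD T0:  M=3  r_T0=3
  10) CAS  T0:  M=4  r_T0=3 ✓
  11) LOAD T0:  M=4  r_T0=4
  12) CAS  T0:  M=5  r_T0=4 ✓
  13) LOAD T0:  M=5  r_T0=5
  14) CAS  T0:  M=6  r_T0=5 ✓

T0 = (3, 1)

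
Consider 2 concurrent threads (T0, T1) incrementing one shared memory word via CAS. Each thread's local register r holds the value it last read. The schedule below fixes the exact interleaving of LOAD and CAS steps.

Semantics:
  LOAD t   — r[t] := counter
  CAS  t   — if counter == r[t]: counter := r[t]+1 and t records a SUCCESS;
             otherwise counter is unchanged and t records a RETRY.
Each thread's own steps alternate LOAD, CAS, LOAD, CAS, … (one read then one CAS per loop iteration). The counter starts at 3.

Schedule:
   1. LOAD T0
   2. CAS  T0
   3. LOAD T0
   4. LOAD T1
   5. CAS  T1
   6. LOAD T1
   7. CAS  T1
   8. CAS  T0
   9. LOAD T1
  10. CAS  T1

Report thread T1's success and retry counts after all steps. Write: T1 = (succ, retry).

T1 = (3, 0)

T0 LOAD — after: cnt=3, r=3 — load
T0 CAS — after: cnt=4, r=3 — ok
T0 LOAD — after: cnt=4, r=4 — load
T1 LOAD — after: cnt=4, r=4 — load
T1 CAS — after: cnt=5, r=4 — ok
T1 LOAD — after: cnt=5, r=5 — load
T1 CAS — after: cnt=6, r=5 — ok
T0 CAS — after: cnt=6, r=4 — retry
T1 LOAD — after: cnt=6, r=6 — load
T1 CAS — after: cnt=7, r=6 — ok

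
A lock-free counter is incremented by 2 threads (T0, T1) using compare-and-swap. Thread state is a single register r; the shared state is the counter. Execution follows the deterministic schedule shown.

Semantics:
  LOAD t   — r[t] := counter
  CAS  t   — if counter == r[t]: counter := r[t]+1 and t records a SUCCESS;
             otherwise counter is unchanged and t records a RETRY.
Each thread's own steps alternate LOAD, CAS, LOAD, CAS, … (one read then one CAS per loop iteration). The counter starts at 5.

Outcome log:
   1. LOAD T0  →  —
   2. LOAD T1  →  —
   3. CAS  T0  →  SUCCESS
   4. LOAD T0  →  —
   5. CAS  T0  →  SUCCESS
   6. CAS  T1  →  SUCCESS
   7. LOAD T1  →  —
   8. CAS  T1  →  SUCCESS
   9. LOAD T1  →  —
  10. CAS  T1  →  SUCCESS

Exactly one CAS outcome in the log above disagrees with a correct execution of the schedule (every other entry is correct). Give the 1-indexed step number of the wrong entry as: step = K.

step = 6

Re-executing:
step 1: T0 LOAD ⇒ load; ctr=5 reg=5
step 2: T1 LOAD ⇒ load; ctr=5 reg=5
step 3: T0 CAS ⇒ ok; ctr=6 reg=5
step 4: T0 LOAD ⇒ load; ctr=6 reg=6
step 5: T0 CAS ⇒ ok; ctr=7 reg=6
step 6: T1 CAS ⇒ retry; ctr=7 reg=5
step 7: T1 LOAD ⇒ load; ctr=7 reg=7
step 8: T1 CAS ⇒ ok; ctr=8 reg=7
step 9: T1 LOAD ⇒ load; ctr=8 reg=8
step 10: T1 CAS ⇒ ok; ctr=9 reg=8
Mismatch at 6.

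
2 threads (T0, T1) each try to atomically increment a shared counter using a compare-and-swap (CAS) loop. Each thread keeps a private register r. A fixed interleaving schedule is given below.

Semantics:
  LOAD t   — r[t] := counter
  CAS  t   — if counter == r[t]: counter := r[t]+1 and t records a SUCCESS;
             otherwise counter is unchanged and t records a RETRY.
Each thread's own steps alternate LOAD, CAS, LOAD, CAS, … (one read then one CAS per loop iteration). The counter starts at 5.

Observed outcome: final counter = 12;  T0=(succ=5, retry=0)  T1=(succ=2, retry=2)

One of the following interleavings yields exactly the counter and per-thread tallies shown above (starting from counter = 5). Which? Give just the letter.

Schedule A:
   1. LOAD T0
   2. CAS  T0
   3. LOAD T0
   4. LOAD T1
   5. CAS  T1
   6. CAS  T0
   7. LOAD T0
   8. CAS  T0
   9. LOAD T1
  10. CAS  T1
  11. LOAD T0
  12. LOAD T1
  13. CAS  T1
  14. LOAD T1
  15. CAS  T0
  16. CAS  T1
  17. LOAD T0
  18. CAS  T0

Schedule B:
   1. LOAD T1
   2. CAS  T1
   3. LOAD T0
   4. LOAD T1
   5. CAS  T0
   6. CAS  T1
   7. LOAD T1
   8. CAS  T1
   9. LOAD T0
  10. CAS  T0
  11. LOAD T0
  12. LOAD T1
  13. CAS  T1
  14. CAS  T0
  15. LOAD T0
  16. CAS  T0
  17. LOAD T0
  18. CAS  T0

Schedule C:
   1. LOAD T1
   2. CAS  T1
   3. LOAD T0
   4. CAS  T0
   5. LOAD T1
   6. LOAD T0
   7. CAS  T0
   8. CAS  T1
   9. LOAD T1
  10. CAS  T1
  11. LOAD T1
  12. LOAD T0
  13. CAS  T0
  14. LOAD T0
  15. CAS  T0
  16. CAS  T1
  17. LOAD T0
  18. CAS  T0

Tracing schedule C:
#1 T1 reads 5
#2 T1 CAS(5→6) writes; counter now 6
#3 T0 reads 6
#4 T0 CAS(6→7) writes; counter now 7
#5 T1 reads 7
#6 T0 reads 7
#7 T0 CAS(7→8) writes; counter now 8
#8 T1 CAS(7→8) fails; counter now 8
#9 T1 reads 8
#10 T1 CAS(8→9) writes; counter now 9
#11 T1 reads 9
#12 T0 reads 9
#13 T0 CAS(9→10) writes; counter now 10
#14 T0 reads 10
#15 T0 CAS(10→11) writes; counter now 11
#16 T1 CAS(9→10) fails; counter now 11
#17 T0 reads 11
#18 T0 CAS(11→12) writes; counter now 12

C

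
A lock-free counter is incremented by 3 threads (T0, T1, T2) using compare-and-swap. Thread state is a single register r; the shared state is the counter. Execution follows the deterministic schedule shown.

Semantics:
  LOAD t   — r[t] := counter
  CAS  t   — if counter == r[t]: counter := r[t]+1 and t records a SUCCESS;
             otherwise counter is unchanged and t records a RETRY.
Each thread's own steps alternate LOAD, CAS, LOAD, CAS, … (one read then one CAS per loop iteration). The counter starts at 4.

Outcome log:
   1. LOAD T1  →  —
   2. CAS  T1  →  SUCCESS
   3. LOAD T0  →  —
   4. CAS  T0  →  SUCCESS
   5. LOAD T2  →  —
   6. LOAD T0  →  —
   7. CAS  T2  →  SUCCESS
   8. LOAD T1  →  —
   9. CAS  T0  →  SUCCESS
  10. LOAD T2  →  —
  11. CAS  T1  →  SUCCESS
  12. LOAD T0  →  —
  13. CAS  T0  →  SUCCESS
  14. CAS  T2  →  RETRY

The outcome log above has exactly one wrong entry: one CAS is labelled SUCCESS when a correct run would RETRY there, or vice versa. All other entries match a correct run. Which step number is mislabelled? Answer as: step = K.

step = 9

Re-executing:
[1] T1.load  rd  (counter 4, T1.r 4)
[2] T1.cas  hit  (counter 5, T1.r 4)
[3] T0.load  rd  (counter 5, T0.r 5)
[4] T0.cas  hit  (counter 6, T0.r 5)
[5] T2.load  rd  (counter 6, T2.r 6)
[6] T0.load  rd  (counter 6, T0.r 6)
[7] T2.cas  hit  (counter 7, T2.r 6)
[8] T1.load  rd  (counter 7, T1.r 7)
[9] T0.cas  miss  (counter 7, T0.r 6)
[10] T2.load  rd  (counter 7, T2.r 7)
[11] T1.cas  hit  (counter 8, T1.r 7)
[12] T0.load  rd  (counter 8, T0.r 8)
[13] T0.cas  hit  (counter 9, T0.r 8)
[14] T2.cas  miss  (counter 9, T2.r 7)
Flip is step 9.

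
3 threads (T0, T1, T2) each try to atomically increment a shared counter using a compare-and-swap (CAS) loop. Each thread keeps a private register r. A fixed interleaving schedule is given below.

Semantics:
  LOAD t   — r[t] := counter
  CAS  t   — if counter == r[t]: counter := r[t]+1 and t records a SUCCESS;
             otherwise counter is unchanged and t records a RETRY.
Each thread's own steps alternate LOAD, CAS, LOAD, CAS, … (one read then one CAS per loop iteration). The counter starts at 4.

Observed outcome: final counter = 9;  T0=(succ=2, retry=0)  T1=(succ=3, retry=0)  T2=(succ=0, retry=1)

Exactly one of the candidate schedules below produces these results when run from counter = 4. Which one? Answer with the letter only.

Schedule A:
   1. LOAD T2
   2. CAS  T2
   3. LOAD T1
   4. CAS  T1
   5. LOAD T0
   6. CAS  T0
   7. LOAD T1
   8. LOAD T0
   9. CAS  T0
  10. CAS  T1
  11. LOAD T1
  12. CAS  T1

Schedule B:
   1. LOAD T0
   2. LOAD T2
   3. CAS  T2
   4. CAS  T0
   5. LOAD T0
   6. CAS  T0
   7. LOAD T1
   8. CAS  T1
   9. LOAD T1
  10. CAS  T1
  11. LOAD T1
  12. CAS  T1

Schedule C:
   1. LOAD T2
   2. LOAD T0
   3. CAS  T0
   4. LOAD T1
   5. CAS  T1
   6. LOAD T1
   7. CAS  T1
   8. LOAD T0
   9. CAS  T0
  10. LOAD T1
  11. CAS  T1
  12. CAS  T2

Run C:
1. LOAD T2 → mem=4 r[T2]=4 [LOAD]
2. LOAD T0 → mem=4 r[T0]=4 [LOAD]
3. CAS T0 → mem=5 r[T0]=4 [OK]
4. LOAD T1 → mem=5 r[T1]=5 [LOAD]
5. CAS T1 → mem=6 r[T1]=5 [OK]
6. LOAD T1 → mem=6 r[T1]=6 [LOAD]
7. CAS T1 → mem=7 r[T1]=6 [OK]
8. LOAD T0 → mem=7 r[T0]=7 [LOAD]
9. CAS T0 → mem=8 r[T0]=7 [OK]
10. LOAD T1 → mem=8 r[T1]=8 [LOAD]
11. CAS T1 → mem=9 r[T1]=8 [OK]
12. CAS T2 → mem=9 r[T2]=4 [RETRY]

C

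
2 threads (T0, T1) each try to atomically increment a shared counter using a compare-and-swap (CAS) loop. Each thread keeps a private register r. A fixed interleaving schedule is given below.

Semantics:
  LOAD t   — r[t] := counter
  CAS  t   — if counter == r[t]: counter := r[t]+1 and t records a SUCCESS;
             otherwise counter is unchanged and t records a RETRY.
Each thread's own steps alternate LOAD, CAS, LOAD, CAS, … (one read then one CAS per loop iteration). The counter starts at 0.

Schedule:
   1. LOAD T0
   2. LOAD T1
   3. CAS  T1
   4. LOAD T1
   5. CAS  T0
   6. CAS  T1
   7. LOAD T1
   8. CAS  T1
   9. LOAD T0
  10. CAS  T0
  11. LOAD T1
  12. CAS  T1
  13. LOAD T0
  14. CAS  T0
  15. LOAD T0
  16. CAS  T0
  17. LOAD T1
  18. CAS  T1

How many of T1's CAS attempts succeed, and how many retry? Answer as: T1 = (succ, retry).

T1 = (5, 0)

1. LOAD T0 → mem=0 r[T0]=0 [LOAD]
2. LOAD T1 → mem=0 r[T1]=0 [LOAD]
3. CAS T1 → mem=1 r[T1]=0 [OK]
4. LOAD T1 → mem=1 r[T1]=1 [LOAD]
5. CAS T0 → mem=1 r[T0]=0 [RETRY]
6. CAS T1 → mem=2 r[T1]=1 [OK]
7. LOAD T1 → mem=2 r[T1]=2 [LOAD]
8. CAS T1 → mem=3 r[T1]=2 [OK]
9. LOAD T0 → mem=3 r[T0]=3 [LOAD]
10. CAS T0 → mem=4 r[T0]=3 [OK]
11. LOAD T1 → mem=4 r[T1]=4 [LOAD]
12. CAS T1 → mem=5 r[T1]=4 [OK]
13. LOAD T0 → mem=5 r[T0]=5 [LOAD]
14. CAS T0 → mem=6 r[T0]=5 [OK]
15. LOAD T0 → mem=6 r[T0]=6 [LOAD]
16. CAS T0 → mem=7 r[T0]=6 [OK]
17. LOAD T1 → mem=7 r[T1]=7 [LOAD]
18. CAS T1 → mem=8 r[T1]=7 [OK]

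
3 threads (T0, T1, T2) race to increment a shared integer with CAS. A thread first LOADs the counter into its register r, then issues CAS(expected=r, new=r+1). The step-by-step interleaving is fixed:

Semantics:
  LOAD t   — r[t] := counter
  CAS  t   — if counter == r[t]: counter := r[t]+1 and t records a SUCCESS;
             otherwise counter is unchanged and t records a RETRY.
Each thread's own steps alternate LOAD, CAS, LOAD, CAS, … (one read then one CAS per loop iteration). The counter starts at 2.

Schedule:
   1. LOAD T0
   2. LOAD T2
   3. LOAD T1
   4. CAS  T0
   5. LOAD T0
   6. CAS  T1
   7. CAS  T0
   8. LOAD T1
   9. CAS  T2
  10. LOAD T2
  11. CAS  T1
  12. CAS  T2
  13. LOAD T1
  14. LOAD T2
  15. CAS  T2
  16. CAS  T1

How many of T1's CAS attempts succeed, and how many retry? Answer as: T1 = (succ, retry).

T1 = (1, 2)

step 1: T0 LOAD ⇒ load; ctr=2 reg=2
step 2: T2 LOAD ⇒ load; ctr=2 reg=2
step 3: T1 LOAD ⇒ load; ctr=2 reg=2
step 4: T0 CAS ⇒ ok; ctr=3 reg=2
step 5: T0 LOAD ⇒ load; ctr=3 reg=3
step 6: T1 CAS ⇒ retry; ctr=3 reg=2
step 7: T0 CAS ⇒ ok; ctr=4 reg=3
step 8: T1 LOAD ⇒ load; ctr=4 reg=4
step 9: T2 CAS ⇒ retry; ctr=4 reg=2
step 10: T2 LOAD ⇒ load; ctr=4 reg=4
step 11: T1 CAS ⇒ ok; ctr=5 reg=4
step 12: T2 CAS ⇒ retry; ctr=5 reg=4
step 13: T1 LOAD ⇒ load; ctr=5 reg=5
step 14: T2 LOAD ⇒ load; ctr=5 reg=5
step 15: T2 CAS ⇒ ok; ctr=6 reg=5
step 16: T1 CAS ⇒ retry; ctr=6 reg=5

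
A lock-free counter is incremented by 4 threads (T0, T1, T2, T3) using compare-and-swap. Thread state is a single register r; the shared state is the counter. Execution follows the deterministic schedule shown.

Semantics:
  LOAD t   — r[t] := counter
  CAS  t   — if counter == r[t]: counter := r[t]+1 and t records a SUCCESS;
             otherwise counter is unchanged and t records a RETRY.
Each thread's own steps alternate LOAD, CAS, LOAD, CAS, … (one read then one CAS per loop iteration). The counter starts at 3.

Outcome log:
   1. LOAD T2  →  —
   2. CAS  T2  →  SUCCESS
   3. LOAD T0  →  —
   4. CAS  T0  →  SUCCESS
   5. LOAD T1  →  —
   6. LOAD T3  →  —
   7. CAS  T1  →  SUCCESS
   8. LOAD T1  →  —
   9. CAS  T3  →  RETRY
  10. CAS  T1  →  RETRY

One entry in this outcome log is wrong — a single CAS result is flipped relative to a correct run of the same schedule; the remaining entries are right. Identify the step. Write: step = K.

Reference trace:
1. LOAD T2 → mem=3 r[T2]=3 [LOAD]
2. CAS T2 → mem=4 r[T2]=3 [OK]
3. LOAD T0 → mem=4 r[T0]=4 [LOAD]
4. CAS T0 → mem=5 r[T0]=4 [OK]
5. LOAD T1 → mem=5 r[T1]=5 [LOAD]
6. LOAD T3 → mem=5 r[T3]=5 [LOAD]
7. CAS T1 → mem=6 r[T1]=5 [OK]
8. LOAD T1 → mem=6 r[T1]=6 [LOAD]
9. CAS T3 → mem=6 r[T3]=5 [RETRY]
10. CAS T1 → mem=7 r[T1]=6 [OK]
Mismatch at 10.

step = 10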